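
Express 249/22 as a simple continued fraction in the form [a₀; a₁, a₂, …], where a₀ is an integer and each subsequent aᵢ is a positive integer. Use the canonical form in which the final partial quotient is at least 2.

Apply division with remainder until the remainder is 0:
249 = 11·22 + 7, so a_0 = 11
22 = 3·7 + 1, so a_1 = 3
7 = 7·1 + 0, so a_2 = 7

[11; 3, 7]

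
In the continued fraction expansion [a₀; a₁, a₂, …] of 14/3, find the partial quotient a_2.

2

14 ÷ 3 → quotient 4, remainder 2
3 ÷ 2 → quotient 1, remainder 1
2 ÷ 1 → quotient 2, remainder 0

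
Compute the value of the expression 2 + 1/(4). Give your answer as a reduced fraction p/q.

9/4

Start with 4.
2 + 1/(4/1) = 2 + 1/4 = 9/4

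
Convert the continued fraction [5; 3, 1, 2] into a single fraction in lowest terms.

Start with 2.
1 + 1/(2/1) = 1 + 1/2 = 3/2
3 + 1/(3/2) = 3 + 2/3 = 11/3
5 + 1/(11/3) = 5 + 3/11 = 58/11

58/11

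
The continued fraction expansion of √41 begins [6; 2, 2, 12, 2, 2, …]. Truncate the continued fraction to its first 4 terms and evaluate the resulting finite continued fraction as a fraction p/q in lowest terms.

397/62

Build up convergents one term at a time:
a_0 = 6: 6/1
a_1 = 2: 13/2
a_2 = 2: 32/5
a_3 = 12: 397/62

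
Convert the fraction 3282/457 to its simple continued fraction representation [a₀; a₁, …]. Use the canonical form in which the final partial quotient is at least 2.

[7; 5, 1, 1, 41]

3282 = 7·457 + 83, so a_0 = 7
457 = 5·83 + 42, so a_1 = 5
83 = 1·42 + 41, so a_2 = 1
42 = 1·41 + 1, so a_3 = 1
41 = 41·1 + 0, so a_4 = 41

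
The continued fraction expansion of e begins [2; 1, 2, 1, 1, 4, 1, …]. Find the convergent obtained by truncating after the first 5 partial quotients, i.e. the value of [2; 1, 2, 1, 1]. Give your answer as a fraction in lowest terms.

a_0 = 2: 2/1
a_1 = 1: 3/1
a_2 = 2: 8/3
a_3 = 1: 11/4
a_4 = 1: 19/7

19/7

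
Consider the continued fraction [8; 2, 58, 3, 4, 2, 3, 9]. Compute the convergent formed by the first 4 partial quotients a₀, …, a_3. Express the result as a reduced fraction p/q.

2999/353

Start with 3.
58 + 1/(3/1) = 58 + 1/3 = 175/3
2 + 1/(175/3) = 2 + 3/175 = 353/175
8 + 1/(353/175) = 8 + 175/353 = 2999/353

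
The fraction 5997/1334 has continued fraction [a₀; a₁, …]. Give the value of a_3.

12

⌊5997/1334⌋ = 4, remainder 661
⌊1334/661⌋ = 2, remainder 12
⌊661/12⌋ = 55, remainder 1
⌊12/1⌋ = 12, remainder 0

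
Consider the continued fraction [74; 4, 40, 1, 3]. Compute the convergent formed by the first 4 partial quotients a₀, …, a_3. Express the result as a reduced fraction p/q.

12251/165

Starting at the tail and folding back:
Start with 1.
40 + 1/(1/1) = 40 + 1/1 = 41/1
4 + 1/(41/1) = 4 + 1/41 = 165/41
74 + 1/(165/41) = 74 + 41/165 = 12251/165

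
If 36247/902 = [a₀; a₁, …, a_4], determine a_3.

2

36247 ÷ 902 → quotient 40, remainder 167
902 ÷ 167 → quotient 5, remainder 67
167 ÷ 67 → quotient 2, remainder 33
67 ÷ 33 → quotient 2, remainder 1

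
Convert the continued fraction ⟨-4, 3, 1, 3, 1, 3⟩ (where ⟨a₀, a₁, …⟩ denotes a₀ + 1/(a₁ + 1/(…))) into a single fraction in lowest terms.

a_0 = -4: -4/1
a_1 = 3: -11/3
a_2 = 1: -15/4
a_3 = 3: -56/15
a_4 = 1: -71/19
a_5 = 3: -269/72

-269/72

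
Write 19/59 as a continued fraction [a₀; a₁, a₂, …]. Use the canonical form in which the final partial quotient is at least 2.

[0; 3, 9, 2]

Apply division with remainder until the remainder is 0:
⌊19/59⌋ = 0, remainder 19
⌊59/19⌋ = 3, remainder 2
⌊19/2⌋ = 9, remainder 1
⌊2/1⌋ = 2, remainder 0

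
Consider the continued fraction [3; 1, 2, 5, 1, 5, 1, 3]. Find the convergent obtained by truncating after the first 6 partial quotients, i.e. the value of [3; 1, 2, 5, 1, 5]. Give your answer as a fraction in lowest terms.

a_0 = 3: 3/1
a_1 = 1: 4/1
a_2 = 2: 11/3
a_3 = 5: 59/16
a_4 = 1: 70/19
a_5 = 5: 409/111

409/111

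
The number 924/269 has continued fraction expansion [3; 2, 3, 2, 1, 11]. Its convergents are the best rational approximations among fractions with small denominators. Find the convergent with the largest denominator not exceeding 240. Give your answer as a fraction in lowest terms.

79/23

List convergents until the denominator exceeds the bound:
a_0 = 3: 3/1  (≤ bound)
a_1 = 2: 7/2  (≤ bound)
a_2 = 3: 24/7  (≤ bound)
a_3 = 2: 55/16  (≤ bound)
a_4 = 1: 79/23  (≤ bound)
a_5 = 11: 924/269  (> 240, stop)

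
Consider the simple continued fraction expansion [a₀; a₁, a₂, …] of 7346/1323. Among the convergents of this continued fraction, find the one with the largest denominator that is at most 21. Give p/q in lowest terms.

50/9

a_0 = 5: 5/1  (≤ bound)
a_1 = 1: 6/1  (≤ bound)
a_2 = 1: 11/2  (≤ bound)
a_3 = 4: 50/9  (≤ bound)
a_4 = 3: 161/29  (> 21, stop)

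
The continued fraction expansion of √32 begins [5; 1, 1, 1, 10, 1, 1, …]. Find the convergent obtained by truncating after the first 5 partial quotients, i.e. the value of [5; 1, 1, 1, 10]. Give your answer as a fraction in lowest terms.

181/32

a_0 = 5: 5/1
a_1 = 1: 6/1
a_2 = 1: 11/2
a_3 = 1: 17/3
a_4 = 10: 181/32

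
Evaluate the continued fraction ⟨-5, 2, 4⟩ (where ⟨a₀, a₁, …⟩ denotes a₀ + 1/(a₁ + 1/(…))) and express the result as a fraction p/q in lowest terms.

Starting at the tail and folding back:
Start with 4.
2 + 1/(4/1) = 2 + 1/4 = 9/4
-5 + 1/(9/4) = -5 + 4/9 = -41/9

-41/9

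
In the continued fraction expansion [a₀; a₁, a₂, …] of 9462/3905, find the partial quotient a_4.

2

9462 = 2·3905 + 1652, so a_0 = 2
3905 = 2·1652 + 601, so a_1 = 2
1652 = 2·601 + 450, so a_2 = 2
601 = 1·450 + 151, so a_3 = 1
450 = 2·151 + 148, so a_4 = 2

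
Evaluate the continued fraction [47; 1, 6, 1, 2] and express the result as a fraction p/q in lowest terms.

1101/23

Start with 2.
1 + 1/(2/1) = 1 + 1/2 = 3/2
6 + 1/(3/2) = 6 + 2/3 = 20/3
1 + 1/(20/3) = 1 + 3/20 = 23/20
47 + 1/(23/20) = 47 + 20/23 = 1101/23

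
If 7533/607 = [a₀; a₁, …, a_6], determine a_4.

7533 ÷ 607 → quotient 12, remainder 249
607 ÷ 249 → quotient 2, remainder 109
249 ÷ 109 → quotient 2, remainder 31
109 ÷ 31 → quotient 3, remainder 16
31 ÷ 16 → quotient 1, remainder 15

1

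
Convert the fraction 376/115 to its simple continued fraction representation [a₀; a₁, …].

[3; 3, 1, 2, 2, 4]

Repeatedly divide and take the remainder:
⌊376/115⌋ = 3, remainder 31
⌊115/31⌋ = 3, remainder 22
⌊31/22⌋ = 1, remainder 9
⌊22/9⌋ = 2, remainder 4
⌊9/4⌋ = 2, remainder 1
⌊4/1⌋ = 4, remainder 0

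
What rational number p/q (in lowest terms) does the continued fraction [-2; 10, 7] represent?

-135/71

Build up convergents one term at a time:
a_0 = -2: -2/1
a_1 = 10: -19/10
a_2 = 7: -135/71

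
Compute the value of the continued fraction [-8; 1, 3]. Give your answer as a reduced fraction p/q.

Collapse the nested fraction from the inside out:
Start with 3.
1 + 1/(3/1) = 1 + 1/3 = 4/3
-8 + 1/(4/3) = -8 + 3/4 = -29/4

-29/4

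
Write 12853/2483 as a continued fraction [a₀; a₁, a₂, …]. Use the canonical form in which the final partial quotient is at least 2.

[5; 5, 1, 2, 48, 3]

12853 ÷ 2483 → quotient 5, remainder 438
2483 ÷ 438 → quotient 5, remainder 293
438 ÷ 293 → quotient 1, remainder 145
293 ÷ 145 → quotient 2, remainder 3
145 ÷ 3 → quotient 48, remainder 1
3 ÷ 1 → quotient 3, remainder 0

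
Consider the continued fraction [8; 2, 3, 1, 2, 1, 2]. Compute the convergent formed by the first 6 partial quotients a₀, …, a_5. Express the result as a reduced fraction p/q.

287/34

Collapse the nested fraction from the inside out:
Start with 1.
2 + 1/(1/1) = 2 + 1/1 = 3/1
1 + 1/(3/1) = 1 + 1/3 = 4/3
3 + 1/(4/3) = 3 + 3/4 = 15/4
2 + 1/(15/4) = 2 + 4/15 = 34/15
8 + 1/(34/15) = 8 + 15/34 = 287/34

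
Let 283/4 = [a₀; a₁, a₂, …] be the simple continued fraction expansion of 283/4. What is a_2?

Apply division with remainder until the remainder is 0:
283 = 70·4 + 3, so a_0 = 70
4 = 1·3 + 1, so a_1 = 1
3 = 3·1 + 0, so a_2 = 3

3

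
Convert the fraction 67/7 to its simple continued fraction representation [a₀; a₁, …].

[9; 1, 1, 3]

Apply division with remainder until the remainder is 0:
⌊67/7⌋ = 9, remainder 4
⌊7/4⌋ = 1, remainder 3
⌊4/3⌋ = 1, remainder 1
⌊3/1⌋ = 3, remainder 0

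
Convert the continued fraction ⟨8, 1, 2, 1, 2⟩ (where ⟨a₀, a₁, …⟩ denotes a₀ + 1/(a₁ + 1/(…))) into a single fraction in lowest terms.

96/11

Starting at the tail and folding back:
Start with 2.
1 + 1/(2/1) = 1 + 1/2 = 3/2
2 + 1/(3/2) = 2 + 2/3 = 8/3
1 + 1/(8/3) = 1 + 3/8 = 11/8
8 + 1/(11/8) = 8 + 8/11 = 96/11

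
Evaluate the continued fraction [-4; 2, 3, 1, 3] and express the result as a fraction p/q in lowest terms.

Work from the innermost term outward:
Start with 3.
1 + 1/(3/1) = 1 + 1/3 = 4/3
3 + 1/(4/3) = 3 + 3/4 = 15/4
2 + 1/(15/4) = 2 + 4/15 = 34/15
-4 + 1/(34/15) = -4 + 15/34 = -121/34

-121/34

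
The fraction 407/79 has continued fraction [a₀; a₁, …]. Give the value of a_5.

⌊407/79⌋ = 5, remainder 12
⌊79/12⌋ = 6, remainder 7
⌊12/7⌋ = 1, remainder 5
⌊7/5⌋ = 1, remainder 2
⌊5/2⌋ = 2, remainder 1
⌊2/1⌋ = 2, remainder 0

2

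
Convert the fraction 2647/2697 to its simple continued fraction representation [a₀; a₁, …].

[0; 1, 52, 1, 15, 1, 2]

2647 ÷ 2697 → quotient 0, remainder 2647
2697 ÷ 2647 → quotient 1, remainder 50
2647 ÷ 50 → quotient 52, remainder 47
50 ÷ 47 → quotient 1, remainder 3
47 ÷ 3 → quotient 15, remainder 2
3 ÷ 2 → quotient 1, remainder 1
2 ÷ 1 → quotient 2, remainder 0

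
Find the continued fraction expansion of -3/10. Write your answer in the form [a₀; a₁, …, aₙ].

Run the Euclidean algorithm, recording each quotient:
⌊-3/10⌋ = -1, remainder 7
⌊10/7⌋ = 1, remainder 3
⌊7/3⌋ = 2, remainder 1
⌊3/1⌋ = 3, remainder 0

[-1; 1, 2, 3]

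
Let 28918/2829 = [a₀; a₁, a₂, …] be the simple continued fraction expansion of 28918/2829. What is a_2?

1

28918 ÷ 2829 → quotient 10, remainder 628
2829 ÷ 628 → quotient 4, remainder 317
628 ÷ 317 → quotient 1, remainder 311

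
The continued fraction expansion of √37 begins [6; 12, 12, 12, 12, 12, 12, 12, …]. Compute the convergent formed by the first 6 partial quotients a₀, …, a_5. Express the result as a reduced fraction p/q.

1555849/255780

Collapse the nested fraction from the inside out:
Start with 12.
12 + 1/(12/1) = 12 + 1/12 = 145/12
12 + 1/(145/12) = 12 + 12/145 = 1752/145
12 + 1/(1752/145) = 12 + 145/1752 = 21169/1752
12 + 1/(21169/1752) = 12 + 1752/21169 = 255780/21169
6 + 1/(255780/21169) = 6 + 21169/255780 = 1555849/255780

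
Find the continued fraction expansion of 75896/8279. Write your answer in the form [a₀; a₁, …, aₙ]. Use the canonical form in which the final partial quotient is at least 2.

Run the Euclidean algorithm, recording each quotient:
⌊75896/8279⌋ = 9, remainder 1385
⌊8279/1385⌋ = 5, remainder 1354
⌊1385/1354⌋ = 1, remainder 31
⌊1354/31⌋ = 43, remainder 21
⌊31/21⌋ = 1, remainder 10
⌊21/10⌋ = 2, remainder 1
⌊10/1⌋ = 10, remainder 0

[9; 5, 1, 43, 1, 2, 10]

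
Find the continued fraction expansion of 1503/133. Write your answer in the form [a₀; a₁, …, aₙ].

[11; 3, 3, 13]

Run the Euclidean algorithm, recording each quotient:
1503 ÷ 133 → quotient 11, remainder 40
133 ÷ 40 → quotient 3, remainder 13
40 ÷ 13 → quotient 3, remainder 1
13 ÷ 1 → quotient 13, remainder 0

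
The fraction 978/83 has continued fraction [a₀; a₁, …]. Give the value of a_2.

978 ÷ 83 → quotient 11, remainder 65
83 ÷ 65 → quotient 1, remainder 18
65 ÷ 18 → quotient 3, remainder 11

3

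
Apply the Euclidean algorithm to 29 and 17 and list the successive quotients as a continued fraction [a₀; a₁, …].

Repeatedly divide and take the remainder:
29 ÷ 17 → quotient 1, remainder 12
17 ÷ 12 → quotient 1, remainder 5
12 ÷ 5 → quotient 2, remainder 2
5 ÷ 2 → quotient 2, remainder 1
2 ÷ 1 → quotient 2, remainder 0

[1; 1, 2, 2, 2]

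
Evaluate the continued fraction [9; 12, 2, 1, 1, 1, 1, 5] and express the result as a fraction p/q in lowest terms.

Collapse the nested fraction from the inside out:
Start with 5.
1 + 1/(5/1) = 1 + 1/5 = 6/5
1 + 1/(6/5) = 1 + 5/6 = 11/6
1 + 1/(11/6) = 1 + 6/11 = 17/11
1 + 1/(17/11) = 1 + 11/17 = 28/17
2 + 1/(28/17) = 2 + 17/28 = 73/28
12 + 1/(73/28) = 12 + 28/73 = 904/73
9 + 1/(904/73) = 9 + 73/904 = 8209/904

8209/904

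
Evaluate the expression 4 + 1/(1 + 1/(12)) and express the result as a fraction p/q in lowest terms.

64/13

a_0 = 4: 4/1
a_1 = 1: 5/1
a_2 = 12: 64/13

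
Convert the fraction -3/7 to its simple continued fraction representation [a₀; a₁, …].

Run the Euclidean algorithm, recording each quotient:
-3 ÷ 7 → quotient -1, remainder 4
7 ÷ 4 → quotient 1, remainder 3
4 ÷ 3 → quotient 1, remainder 1
3 ÷ 1 → quotient 3, remainder 0

[-1; 1, 1, 3]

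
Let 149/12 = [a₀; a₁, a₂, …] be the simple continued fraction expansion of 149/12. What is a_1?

2

⌊149/12⌋ = 12, remainder 5
⌊12/5⌋ = 2, remainder 2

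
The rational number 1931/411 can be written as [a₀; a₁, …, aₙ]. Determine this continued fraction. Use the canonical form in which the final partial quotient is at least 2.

[4; 1, 2, 3, 5, 1, 1, 3]

Apply division with remainder until the remainder is 0:
1931 ÷ 411 → quotient 4, remainder 287
411 ÷ 287 → quotient 1, remainder 124
287 ÷ 124 → quotient 2, remainder 39
124 ÷ 39 → quotient 3, remainder 7
39 ÷ 7 → quotient 5, remainder 4
7 ÷ 4 → quotient 1, remainder 3
4 ÷ 3 → quotient 1, remainder 1
3 ÷ 1 → quotient 3, remainder 0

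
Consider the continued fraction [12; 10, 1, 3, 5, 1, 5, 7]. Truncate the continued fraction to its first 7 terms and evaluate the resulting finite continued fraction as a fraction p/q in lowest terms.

a_0 = 12: 12/1
a_1 = 10: 121/10
a_2 = 1: 133/11
a_3 = 3: 520/43
a_4 = 5: 2733/226
a_5 = 1: 3253/269
a_6 = 5: 18998/1571

18998/1571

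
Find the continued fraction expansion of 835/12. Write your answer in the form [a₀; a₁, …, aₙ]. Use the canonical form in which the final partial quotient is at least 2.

Apply division with remainder until the remainder is 0:
⌊835/12⌋ = 69, remainder 7
⌊12/7⌋ = 1, remainder 5
⌊7/5⌋ = 1, remainder 2
⌊5/2⌋ = 2, remainder 1
⌊2/1⌋ = 2, remainder 0

[69; 1, 1, 2, 2]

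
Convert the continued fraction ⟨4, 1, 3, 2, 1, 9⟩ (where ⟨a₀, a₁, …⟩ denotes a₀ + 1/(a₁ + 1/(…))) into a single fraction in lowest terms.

601/126

Start with 9.
1 + 1/(9/1) = 1 + 1/9 = 10/9
2 + 1/(10/9) = 2 + 9/10 = 29/10
3 + 1/(29/10) = 3 + 10/29 = 97/29
1 + 1/(97/29) = 1 + 29/97 = 126/97
4 + 1/(126/97) = 4 + 97/126 = 601/126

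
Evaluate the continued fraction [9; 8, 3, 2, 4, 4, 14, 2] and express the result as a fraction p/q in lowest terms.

a_0 = 9: 9/1
a_1 = 8: 73/8
a_2 = 3: 228/25
a_3 = 2: 529/58
a_4 = 4: 2344/257
a_5 = 4: 9905/1086
a_6 = 14: 141014/15461
a_7 = 2: 291933/32008

291933/32008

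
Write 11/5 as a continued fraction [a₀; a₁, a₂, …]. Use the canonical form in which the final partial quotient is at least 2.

11 = 2·5 + 1, so a_0 = 2
5 = 5·1 + 0, so a_1 = 5

[2; 5]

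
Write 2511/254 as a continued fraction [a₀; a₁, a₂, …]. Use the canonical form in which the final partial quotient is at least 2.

[9; 1, 7, 1, 3, 7]

2511 = 9·254 + 225, so a_0 = 9
254 = 1·225 + 29, so a_1 = 1
225 = 7·29 + 22, so a_2 = 7
29 = 1·22 + 7, so a_3 = 1
22 = 3·7 + 1, so a_4 = 3
7 = 7·1 + 0, so a_5 = 7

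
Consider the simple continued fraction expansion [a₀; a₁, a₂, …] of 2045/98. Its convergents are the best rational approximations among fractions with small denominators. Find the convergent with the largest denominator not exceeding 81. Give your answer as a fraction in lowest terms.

List convergents until the denominator exceeds the bound:
a_0 = 20: 20/1  (≤ bound)
a_1 = 1: 21/1  (≤ bound)
a_2 = 6: 146/7  (≤ bound)
a_3 = 1: 167/8  (≤ bound)
a_4 = 1: 313/15  (≤ bound)
a_5 = 6: 2045/98  (> 81, stop)

313/15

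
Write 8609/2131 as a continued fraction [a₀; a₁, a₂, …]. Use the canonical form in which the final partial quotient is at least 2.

[4; 25, 14, 6]

⌊8609/2131⌋ = 4, remainder 85
⌊2131/85⌋ = 25, remainder 6
⌊85/6⌋ = 14, remainder 1
⌊6/1⌋ = 6, remainder 0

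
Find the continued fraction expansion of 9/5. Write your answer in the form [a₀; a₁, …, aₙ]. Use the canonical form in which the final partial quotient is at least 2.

Repeatedly divide and take the remainder:
9 = 1·5 + 4, so a_0 = 1
5 = 1·4 + 1, so a_1 = 1
4 = 4·1 + 0, so a_2 = 4

[1; 1, 4]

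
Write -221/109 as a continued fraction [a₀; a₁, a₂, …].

Repeatedly divide and take the remainder:
-221 ÷ 109 → quotient -3, remainder 106
109 ÷ 106 → quotient 1, remainder 3
106 ÷ 3 → quotient 35, remainder 1
3 ÷ 1 → quotient 3, remainder 0

[-3; 1, 35, 3]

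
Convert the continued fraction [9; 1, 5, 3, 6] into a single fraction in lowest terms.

Start with 6.
3 + 1/(6/1) = 3 + 1/6 = 19/6
5 + 1/(19/6) = 5 + 6/19 = 101/19
1 + 1/(101/19) = 1 + 19/101 = 120/101
9 + 1/(120/101) = 9 + 101/120 = 1181/120

1181/120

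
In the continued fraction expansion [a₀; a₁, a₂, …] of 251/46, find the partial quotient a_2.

5

⌊251/46⌋ = 5, remainder 21
⌊46/21⌋ = 2, remainder 4
⌊21/4⌋ = 5, remainder 1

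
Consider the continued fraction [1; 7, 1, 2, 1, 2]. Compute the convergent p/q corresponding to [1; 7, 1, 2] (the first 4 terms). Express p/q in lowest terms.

Start with 2.
1 + 1/(2/1) = 1 + 1/2 = 3/2
7 + 1/(3/2) = 7 + 2/3 = 23/3
1 + 1/(23/3) = 1 + 3/23 = 26/23

26/23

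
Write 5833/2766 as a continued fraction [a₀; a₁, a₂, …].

Repeatedly divide and take the remainder:
⌊5833/2766⌋ = 2, remainder 301
⌊2766/301⌋ = 9, remainder 57
⌊301/57⌋ = 5, remainder 16
⌊57/16⌋ = 3, remainder 9
⌊16/9⌋ = 1, remainder 7
⌊9/7⌋ = 1, remainder 2
⌊7/2⌋ = 3, remainder 1
⌊2/1⌋ = 2, remainder 0

[2; 9, 5, 3, 1, 1, 3, 2]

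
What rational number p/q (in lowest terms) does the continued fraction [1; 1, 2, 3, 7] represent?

124/73

a_0 = 1: 1/1
a_1 = 1: 2/1
a_2 = 2: 5/3
a_3 = 3: 17/10
a_4 = 7: 124/73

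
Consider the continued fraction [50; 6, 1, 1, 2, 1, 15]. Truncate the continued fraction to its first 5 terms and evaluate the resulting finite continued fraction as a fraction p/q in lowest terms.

1655/33

Use the convergent recurrence hₖ = aₖ·hₖ₋₁ + hₖ₋₂ (and likewise for the denominators kₖ):
a_0 = 50: 50/1
a_1 = 6: 301/6
a_2 = 1: 351/7
a_3 = 1: 652/13
a_4 = 2: 1655/33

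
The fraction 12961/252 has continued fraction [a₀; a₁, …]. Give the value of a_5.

Run the Euclidean algorithm, recording each quotient:
12961 ÷ 252 → quotient 51, remainder 109
252 ÷ 109 → quotient 2, remainder 34
109 ÷ 34 → quotient 3, remainder 7
34 ÷ 7 → quotient 4, remainder 6
7 ÷ 6 → quotient 1, remainder 1
6 ÷ 1 → quotient 6, remainder 0

6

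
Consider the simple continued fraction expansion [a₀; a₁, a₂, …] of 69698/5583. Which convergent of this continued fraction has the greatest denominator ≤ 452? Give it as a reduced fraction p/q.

a_0 = 12: 12/1  (≤ bound)
a_1 = 2: 25/2  (≤ bound)
a_2 = 15: 387/31  (≤ bound)
a_3 = 10: 3895/312  (≤ bound)
a_4 = 1: 4282/343  (≤ bound)
a_5 = 1: 8177/655  (> 452, stop)

4282/343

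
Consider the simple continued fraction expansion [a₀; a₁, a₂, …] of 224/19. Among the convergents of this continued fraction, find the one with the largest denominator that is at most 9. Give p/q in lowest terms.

List convergents until the denominator exceeds the bound:
a_0 = 11: 11/1  (≤ bound)
a_1 = 1: 12/1  (≤ bound)
a_2 = 3: 47/4  (≤ bound)
a_3 = 1: 59/5  (≤ bound)
a_4 = 3: 224/19  (> 9, stop)

59/5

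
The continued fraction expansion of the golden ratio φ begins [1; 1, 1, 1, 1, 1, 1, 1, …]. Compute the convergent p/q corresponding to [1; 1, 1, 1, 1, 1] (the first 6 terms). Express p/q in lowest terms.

Start with 1.
1 + 1/(1/1) = 1 + 1/1 = 2/1
1 + 1/(2/1) = 1 + 1/2 = 3/2
1 + 1/(3/2) = 1 + 2/3 = 5/3
1 + 1/(5/3) = 1 + 3/5 = 8/5
1 + 1/(8/5) = 1 + 5/8 = 13/8

13/8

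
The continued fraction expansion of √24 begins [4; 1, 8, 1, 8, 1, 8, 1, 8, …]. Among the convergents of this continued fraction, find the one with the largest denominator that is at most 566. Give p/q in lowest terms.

a_0 = 4: 4/1  (≤ bound)
a_1 = 1: 5/1  (≤ bound)
a_2 = 8: 44/9  (≤ bound)
a_3 = 1: 49/10  (≤ bound)
a_4 = 8: 436/89  (≤ bound)
a_5 = 1: 485/99  (≤ bound)
a_6 = 8: 4316/881  (> 566, stop)

485/99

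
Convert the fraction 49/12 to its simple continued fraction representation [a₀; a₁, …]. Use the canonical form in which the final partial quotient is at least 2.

[4; 12]

⌊49/12⌋ = 4, remainder 1
⌊12/1⌋ = 12, remainder 0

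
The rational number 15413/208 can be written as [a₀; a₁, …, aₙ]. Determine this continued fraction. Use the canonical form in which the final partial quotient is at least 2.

15413 ÷ 208 → quotient 74, remainder 21
208 ÷ 21 → quotient 9, remainder 19
21 ÷ 19 → quotient 1, remainder 2
19 ÷ 2 → quotient 9, remainder 1
2 ÷ 1 → quotient 2, remainder 0

[74; 9, 1, 9, 2]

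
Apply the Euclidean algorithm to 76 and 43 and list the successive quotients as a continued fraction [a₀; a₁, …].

Apply division with remainder until the remainder is 0:
76 ÷ 43 → quotient 1, remainder 33
43 ÷ 33 → quotient 1, remainder 10
33 ÷ 10 → quotient 3, remainder 3
10 ÷ 3 → quotient 3, remainder 1
3 ÷ 1 → quotient 3, remainder 0

[1; 1, 3, 3, 3]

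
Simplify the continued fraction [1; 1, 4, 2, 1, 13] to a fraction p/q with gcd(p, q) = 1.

Use the convergent recurrence hₖ = aₖ·hₖ₋₁ + hₖ₋₂ (and likewise for the denominators kₖ):
a_0 = 1: 1/1
a_1 = 1: 2/1
a_2 = 4: 9/5
a_3 = 2: 20/11
a_4 = 1: 29/16
a_5 = 13: 397/219

397/219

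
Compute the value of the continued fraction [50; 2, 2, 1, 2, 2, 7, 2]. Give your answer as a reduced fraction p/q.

35951/713

Starting at the tail and folding back:
Start with 2.
7 + 1/(2/1) = 7 + 1/2 = 15/2
2 + 1/(15/2) = 2 + 2/15 = 32/15
2 + 1/(32/15) = 2 + 15/32 = 79/32
1 + 1/(79/32) = 1 + 32/79 = 111/79
2 + 1/(111/79) = 2 + 79/111 = 301/111
2 + 1/(301/111) = 2 + 111/301 = 713/301
50 + 1/(713/301) = 50 + 301/713 = 35951/713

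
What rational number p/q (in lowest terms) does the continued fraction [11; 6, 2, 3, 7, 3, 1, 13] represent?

208273/18670

Start with 13.
1 + 1/(13/1) = 1 + 1/13 = 14/13
3 + 1/(14/13) = 3 + 13/14 = 55/14
7 + 1/(55/14) = 7 + 14/55 = 399/55
3 + 1/(399/55) = 3 + 55/399 = 1252/399
2 + 1/(1252/399) = 2 + 399/1252 = 2903/1252
6 + 1/(2903/1252) = 6 + 1252/2903 = 18670/2903
11 + 1/(18670/2903) = 11 + 2903/18670 = 208273/18670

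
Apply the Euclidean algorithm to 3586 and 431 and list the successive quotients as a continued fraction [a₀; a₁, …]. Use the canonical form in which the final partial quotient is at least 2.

[8; 3, 8, 8, 2]

3586 = 8·431 + 138, so a_0 = 8
431 = 3·138 + 17, so a_1 = 3
138 = 8·17 + 2, so a_2 = 8
17 = 8·2 + 1, so a_3 = 8
2 = 2·1 + 0, so a_4 = 2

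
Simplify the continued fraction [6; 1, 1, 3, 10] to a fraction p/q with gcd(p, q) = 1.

Collapse the nested fraction from the inside out:
Start with 10.
3 + 1/(10/1) = 3 + 1/10 = 31/10
1 + 1/(31/10) = 1 + 10/31 = 41/31
1 + 1/(41/31) = 1 + 31/41 = 72/41
6 + 1/(72/41) = 6 + 41/72 = 473/72

473/72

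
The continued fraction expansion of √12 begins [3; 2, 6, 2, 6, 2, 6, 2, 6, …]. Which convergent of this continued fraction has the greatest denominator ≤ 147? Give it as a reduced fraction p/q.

97/28

a_0 = 3: 3/1  (≤ bound)
a_1 = 2: 7/2  (≤ bound)
a_2 = 6: 45/13  (≤ bound)
a_3 = 2: 97/28  (≤ bound)
a_4 = 6: 627/181  (> 147, stop)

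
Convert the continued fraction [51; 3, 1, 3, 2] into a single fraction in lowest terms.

1743/34

a_0 = 51: 51/1
a_1 = 3: 154/3
a_2 = 1: 205/4
a_3 = 3: 769/15
a_4 = 2: 1743/34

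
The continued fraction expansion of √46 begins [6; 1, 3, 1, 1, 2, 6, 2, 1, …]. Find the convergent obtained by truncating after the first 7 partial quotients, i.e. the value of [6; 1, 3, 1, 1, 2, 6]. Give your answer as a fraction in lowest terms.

997/147

Compute successive convergents:
a_0 = 6: 6/1
a_1 = 1: 7/1
a_2 = 3: 27/4
a_3 = 1: 34/5
a_4 = 1: 61/9
a_5 = 2: 156/23
a_6 = 6: 997/147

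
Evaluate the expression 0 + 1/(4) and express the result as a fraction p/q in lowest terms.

Use the convergent recurrence hₖ = aₖ·hₖ₋₁ + hₖ₋₂ (and likewise for the denominators kₖ):
a_0 = 0: 0/1
a_1 = 4: 1/4

1/4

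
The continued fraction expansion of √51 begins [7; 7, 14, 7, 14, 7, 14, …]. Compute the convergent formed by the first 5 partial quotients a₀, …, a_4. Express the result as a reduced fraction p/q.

70693/9899

Start with 14.
7 + 1/(14/1) = 7 + 1/14 = 99/14
14 + 1/(99/14) = 14 + 14/99 = 1400/99
7 + 1/(1400/99) = 7 + 99/1400 = 9899/1400
7 + 1/(9899/1400) = 7 + 1400/9899 = 70693/9899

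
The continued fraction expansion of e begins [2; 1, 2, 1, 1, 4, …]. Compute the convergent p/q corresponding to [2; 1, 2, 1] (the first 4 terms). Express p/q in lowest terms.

11/4

Start with 1.
2 + 1/(1/1) = 2 + 1/1 = 3/1
1 + 1/(3/1) = 1 + 1/3 = 4/3
2 + 1/(4/3) = 2 + 3/4 = 11/4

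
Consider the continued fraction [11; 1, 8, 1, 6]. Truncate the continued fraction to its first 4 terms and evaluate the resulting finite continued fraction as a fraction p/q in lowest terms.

Starting at the tail and folding back:
Start with 1.
8 + 1/(1/1) = 8 + 1/1 = 9/1
1 + 1/(9/1) = 1 + 1/9 = 10/9
11 + 1/(10/9) = 11 + 9/10 = 119/10

119/10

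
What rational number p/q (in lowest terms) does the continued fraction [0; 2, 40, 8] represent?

321/650

Starting at the tail and folding back:
Start with 8.
40 + 1/(8/1) = 40 + 1/8 = 321/8
2 + 1/(321/8) = 2 + 8/321 = 650/321
0 + 1/(650/321) = 0 + 321/650 = 321/650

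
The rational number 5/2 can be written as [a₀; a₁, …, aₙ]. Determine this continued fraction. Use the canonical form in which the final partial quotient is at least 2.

[2; 2]

Apply division with remainder until the remainder is 0:
5 = 2·2 + 1, so a_0 = 2
2 = 2·1 + 0, so a_1 = 2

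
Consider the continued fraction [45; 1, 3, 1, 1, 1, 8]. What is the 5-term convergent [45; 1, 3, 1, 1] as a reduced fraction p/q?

a_0 = 45: 45/1
a_1 = 1: 46/1
a_2 = 3: 183/4
a_3 = 1: 229/5
a_4 = 1: 412/9

412/9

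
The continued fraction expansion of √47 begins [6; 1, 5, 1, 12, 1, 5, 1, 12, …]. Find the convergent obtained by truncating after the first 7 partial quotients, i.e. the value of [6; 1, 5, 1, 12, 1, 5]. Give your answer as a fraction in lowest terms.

3942/575

Start with 5.
1 + 1/(5/1) = 1 + 1/5 = 6/5
12 + 1/(6/5) = 12 + 5/6 = 77/6
1 + 1/(77/6) = 1 + 6/77 = 83/77
5 + 1/(83/77) = 5 + 77/83 = 492/83
1 + 1/(492/83) = 1 + 83/492 = 575/492
6 + 1/(575/492) = 6 + 492/575 = 3942/575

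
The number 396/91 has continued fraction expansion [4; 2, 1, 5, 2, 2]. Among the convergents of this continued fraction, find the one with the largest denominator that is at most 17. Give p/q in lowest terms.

74/17

a_0 = 4: 4/1  (≤ bound)
a_1 = 2: 9/2  (≤ bound)
a_2 = 1: 13/3  (≤ bound)
a_3 = 5: 74/17  (≤ bound)
a_4 = 2: 161/37  (> 17, stop)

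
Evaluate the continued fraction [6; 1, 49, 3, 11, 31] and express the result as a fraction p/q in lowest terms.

Compute successive convergents:
a_0 = 6: 6/1
a_1 = 1: 7/1
a_2 = 49: 349/50
a_3 = 3: 1054/151
a_4 = 11: 11943/1711
a_5 = 31: 371287/53192

371287/53192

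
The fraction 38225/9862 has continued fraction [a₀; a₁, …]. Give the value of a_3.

15

38225 = 3·9862 + 8639, so a_0 = 3
9862 = 1·8639 + 1223, so a_1 = 1
8639 = 7·1223 + 78, so a_2 = 7
1223 = 15·78 + 53, so a_3 = 15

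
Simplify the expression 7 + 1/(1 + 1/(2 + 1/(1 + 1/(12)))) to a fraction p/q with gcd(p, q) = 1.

395/51

a_0 = 7: 7/1
a_1 = 1: 8/1
a_2 = 2: 23/3
a_3 = 1: 31/4
a_4 = 12: 395/51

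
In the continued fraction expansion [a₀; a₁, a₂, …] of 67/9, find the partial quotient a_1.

Repeatedly divide and take the remainder:
67 ÷ 9 → quotient 7, remainder 4
9 ÷ 4 → quotient 2, remainder 1

2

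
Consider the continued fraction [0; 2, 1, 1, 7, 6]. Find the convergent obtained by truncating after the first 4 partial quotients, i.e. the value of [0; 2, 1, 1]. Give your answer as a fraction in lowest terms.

Build up convergents one term at a time:
a_0 = 0: 0/1
a_1 = 2: 1/2
a_2 = 1: 1/3
a_3 = 1: 2/5

2/5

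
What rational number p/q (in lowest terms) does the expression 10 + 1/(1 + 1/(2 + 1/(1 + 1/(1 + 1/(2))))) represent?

Work from the innermost term outward:
Start with 2.
1 + 1/(2/1) = 1 + 1/2 = 3/2
1 + 1/(3/2) = 1 + 2/3 = 5/3
2 + 1/(5/3) = 2 + 3/5 = 13/5
1 + 1/(13/5) = 1 + 5/13 = 18/13
10 + 1/(18/13) = 10 + 13/18 = 193/18

193/18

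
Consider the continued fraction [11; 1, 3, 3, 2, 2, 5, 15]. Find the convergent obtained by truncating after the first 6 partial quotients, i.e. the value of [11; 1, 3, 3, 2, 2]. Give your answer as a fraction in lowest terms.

859/73

a_0 = 11: 11/1
a_1 = 1: 12/1
a_2 = 3: 47/4
a_3 = 3: 153/13
a_4 = 2: 353/30
a_5 = 2: 859/73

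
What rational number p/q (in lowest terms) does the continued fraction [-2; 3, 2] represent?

-12/7

Use the convergent recurrence hₖ = aₖ·hₖ₋₁ + hₖ₋₂ (and likewise for the denominators kₖ):
a_0 = -2: -2/1
a_1 = 3: -5/3
a_2 = 2: -12/7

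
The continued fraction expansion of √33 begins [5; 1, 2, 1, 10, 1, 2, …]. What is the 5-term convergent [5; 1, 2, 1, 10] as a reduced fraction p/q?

247/43

Compute successive convergents:
a_0 = 5: 5/1
a_1 = 1: 6/1
a_2 = 2: 17/3
a_3 = 1: 23/4
a_4 = 10: 247/43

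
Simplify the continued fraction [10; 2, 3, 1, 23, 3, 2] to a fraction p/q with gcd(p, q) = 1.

15833/1516

Start with 2.
3 + 1/(2/1) = 3 + 1/2 = 7/2
23 + 1/(7/2) = 23 + 2/7 = 163/7
1 + 1/(163/7) = 1 + 7/163 = 170/163
3 + 1/(170/163) = 3 + 163/170 = 673/170
2 + 1/(673/170) = 2 + 170/673 = 1516/673
10 + 1/(1516/673) = 10 + 673/1516 = 15833/1516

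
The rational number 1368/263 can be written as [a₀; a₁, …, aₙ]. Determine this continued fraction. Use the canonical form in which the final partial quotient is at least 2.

[5; 4, 1, 25, 2]

Run the Euclidean algorithm, recording each quotient:
1368 = 5·263 + 53, so a_0 = 5
263 = 4·53 + 51, so a_1 = 4
53 = 1·51 + 2, so a_2 = 1
51 = 25·2 + 1, so a_3 = 25
2 = 2·1 + 0, so a_4 = 2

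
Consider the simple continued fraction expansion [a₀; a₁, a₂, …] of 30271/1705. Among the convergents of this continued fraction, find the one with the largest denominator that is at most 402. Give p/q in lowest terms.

a_0 = 17: 17/1  (≤ bound)
a_1 = 1: 18/1  (≤ bound)
a_2 = 3: 71/4  (≤ bound)
a_3 = 14: 1012/57  (≤ bound)
a_4 = 2: 2095/118  (≤ bound)
a_5 = 4: 9392/529  (> 402, stop)

2095/118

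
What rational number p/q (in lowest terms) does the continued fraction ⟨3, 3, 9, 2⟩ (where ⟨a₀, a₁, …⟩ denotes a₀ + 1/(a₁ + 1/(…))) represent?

a_0 = 3: 3/1
a_1 = 3: 10/3
a_2 = 9: 93/28
a_3 = 2: 196/59

196/59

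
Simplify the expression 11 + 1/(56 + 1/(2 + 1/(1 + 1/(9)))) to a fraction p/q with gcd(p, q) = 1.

18003/1634

a_0 = 11: 11/1
a_1 = 56: 617/56
a_2 = 2: 1245/113
a_3 = 1: 1862/169
a_4 = 9: 18003/1634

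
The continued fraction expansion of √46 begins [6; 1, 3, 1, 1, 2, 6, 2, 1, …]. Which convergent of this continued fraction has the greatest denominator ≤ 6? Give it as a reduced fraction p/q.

34/5

a_0 = 6: 6/1  (≤ bound)
a_1 = 1: 7/1  (≤ bound)
a_2 = 3: 27/4  (≤ bound)
a_3 = 1: 34/5  (≤ bound)
a_4 = 1: 61/9  (> 6, stop)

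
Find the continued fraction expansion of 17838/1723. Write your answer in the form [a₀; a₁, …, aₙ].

[10; 2, 1, 5, 50, 2]

Run the Euclidean algorithm, recording each quotient:
⌊17838/1723⌋ = 10, remainder 608
⌊1723/608⌋ = 2, remainder 507
⌊608/507⌋ = 1, remainder 101
⌊507/101⌋ = 5, remainder 2
⌊101/2⌋ = 50, remainder 1
⌊2/1⌋ = 2, remainder 0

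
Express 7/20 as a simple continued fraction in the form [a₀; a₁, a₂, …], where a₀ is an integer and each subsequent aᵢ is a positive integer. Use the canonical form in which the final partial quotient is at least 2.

Run the Euclidean algorithm, recording each quotient:
⌊7/20⌋ = 0, remainder 7
⌊20/7⌋ = 2, remainder 6
⌊7/6⌋ = 1, remainder 1
⌊6/1⌋ = 6, remainder 0

[0; 2, 1, 6]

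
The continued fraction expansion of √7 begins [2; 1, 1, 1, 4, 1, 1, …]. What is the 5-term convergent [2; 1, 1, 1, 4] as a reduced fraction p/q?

37/14

a_0 = 2: 2/1
a_1 = 1: 3/1
a_2 = 1: 5/2
a_3 = 1: 8/3
a_4 = 4: 37/14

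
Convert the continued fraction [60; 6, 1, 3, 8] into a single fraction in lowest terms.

13413/223

Compute successive convergents:
a_0 = 60: 60/1
a_1 = 6: 361/6
a_2 = 1: 421/7
a_3 = 3: 1624/27
a_4 = 8: 13413/223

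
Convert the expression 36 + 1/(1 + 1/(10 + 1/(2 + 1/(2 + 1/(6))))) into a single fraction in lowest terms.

13473/365

Start with 6.
2 + 1/(6/1) = 2 + 1/6 = 13/6
2 + 1/(13/6) = 2 + 6/13 = 32/13
10 + 1/(32/13) = 10 + 13/32 = 333/32
1 + 1/(333/32) = 1 + 32/333 = 365/333
36 + 1/(365/333) = 36 + 333/365 = 13473/365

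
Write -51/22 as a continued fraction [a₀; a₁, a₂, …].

[-3; 1, 2, 7]

-51 ÷ 22 → quotient -3, remainder 15
22 ÷ 15 → quotient 1, remainder 7
15 ÷ 7 → quotient 2, remainder 1
7 ÷ 1 → quotient 7, remainder 0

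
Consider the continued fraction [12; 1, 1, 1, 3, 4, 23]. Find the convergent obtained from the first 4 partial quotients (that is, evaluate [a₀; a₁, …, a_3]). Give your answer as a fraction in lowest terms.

Starting at the tail and folding back:
Start with 1.
1 + 1/(1/1) = 1 + 1/1 = 2/1
1 + 1/(2/1) = 1 + 1/2 = 3/2
12 + 1/(3/2) = 12 + 2/3 = 38/3

38/3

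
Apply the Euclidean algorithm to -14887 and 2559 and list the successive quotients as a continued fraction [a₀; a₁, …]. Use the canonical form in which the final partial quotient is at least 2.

[-6; 5, 2, 11, 1, 3, 1, 3]

Run the Euclidean algorithm, recording each quotient:
-14887 ÷ 2559 → quotient -6, remainder 467
2559 ÷ 467 → quotient 5, remainder 224
467 ÷ 224 → quotient 2, remainder 19
224 ÷ 19 → quotient 11, remainder 15
19 ÷ 15 → quotient 1, remainder 4
15 ÷ 4 → quotient 3, remainder 3
4 ÷ 3 → quotient 1, remainder 1
3 ÷ 1 → quotient 3, remainder 0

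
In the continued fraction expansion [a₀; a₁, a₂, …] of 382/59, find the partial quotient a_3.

⌊382/59⌋ = 6, remainder 28
⌊59/28⌋ = 2, remainder 3
⌊28/3⌋ = 9, remainder 1
⌊3/1⌋ = 3, remainder 0

3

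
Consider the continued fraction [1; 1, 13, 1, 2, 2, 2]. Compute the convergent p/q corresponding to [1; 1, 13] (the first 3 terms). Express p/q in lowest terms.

Build up convergents one term at a time:
a_0 = 1: 1/1
a_1 = 1: 2/1
a_2 = 13: 27/14

27/14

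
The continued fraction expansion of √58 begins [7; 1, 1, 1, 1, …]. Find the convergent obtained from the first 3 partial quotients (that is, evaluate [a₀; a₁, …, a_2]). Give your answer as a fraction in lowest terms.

15/2

Start with 1.
1 + 1/(1/1) = 1 + 1/1 = 2/1
7 + 1/(2/1) = 7 + 1/2 = 15/2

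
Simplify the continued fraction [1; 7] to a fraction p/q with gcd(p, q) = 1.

8/7

Compute successive convergents:
a_0 = 1: 1/1
a_1 = 7: 8/7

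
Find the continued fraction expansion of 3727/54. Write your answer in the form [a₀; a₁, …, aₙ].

3727 = 69·54 + 1, so a_0 = 69
54 = 54·1 + 0, so a_1 = 54

[69; 54]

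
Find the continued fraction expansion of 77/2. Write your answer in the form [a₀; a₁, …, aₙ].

77 ÷ 2 → quotient 38, remainder 1
2 ÷ 1 → quotient 2, remainder 0

[38; 2]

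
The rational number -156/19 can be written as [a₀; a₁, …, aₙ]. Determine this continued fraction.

Apply division with remainder until the remainder is 0:
-156 = -9·19 + 15, so a_0 = -9
19 = 1·15 + 4, so a_1 = 1
15 = 3·4 + 3, so a_2 = 3
4 = 1·3 + 1, so a_3 = 1
3 = 3·1 + 0, so a_4 = 3

[-9; 1, 3, 1, 3]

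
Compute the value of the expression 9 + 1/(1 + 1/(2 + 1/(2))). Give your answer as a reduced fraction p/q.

68/7

Start with 2.
2 + 1/(2/1) = 2 + 1/2 = 5/2
1 + 1/(5/2) = 1 + 2/5 = 7/5
9 + 1/(7/5) = 9 + 5/7 = 68/7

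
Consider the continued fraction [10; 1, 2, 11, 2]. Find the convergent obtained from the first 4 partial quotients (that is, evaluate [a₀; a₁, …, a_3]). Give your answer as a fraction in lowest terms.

363/34

Build up convergents one term at a time:
a_0 = 10: 10/1
a_1 = 1: 11/1
a_2 = 2: 32/3
a_3 = 11: 363/34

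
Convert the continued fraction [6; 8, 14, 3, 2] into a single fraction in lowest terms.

4942/807

Work from the innermost term outward:
Start with 2.
3 + 1/(2/1) = 3 + 1/2 = 7/2
14 + 1/(7/2) = 14 + 2/7 = 100/7
8 + 1/(100/7) = 8 + 7/100 = 807/100
6 + 1/(807/100) = 6 + 100/807 = 4942/807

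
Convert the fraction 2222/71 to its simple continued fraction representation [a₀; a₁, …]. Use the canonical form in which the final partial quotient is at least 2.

2222 = 31·71 + 21, so a_0 = 31
71 = 3·21 + 8, so a_1 = 3
21 = 2·8 + 5, so a_2 = 2
8 = 1·5 + 3, so a_3 = 1
5 = 1·3 + 2, so a_4 = 1
3 = 1·2 + 1, so a_5 = 1
2 = 2·1 + 0, so a_6 = 2

[31; 3, 2, 1, 1, 1, 2]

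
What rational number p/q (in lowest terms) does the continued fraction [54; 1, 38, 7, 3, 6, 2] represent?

a_0 = 54: 54/1
a_1 = 1: 55/1
a_2 = 38: 2144/39
a_3 = 7: 15063/274
a_4 = 3: 47333/861
a_5 = 6: 299061/5440
a_6 = 2: 645455/11741

645455/11741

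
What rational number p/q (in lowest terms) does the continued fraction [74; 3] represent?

Build up convergents one term at a time:
a_0 = 74: 74/1
a_1 = 3: 223/3

223/3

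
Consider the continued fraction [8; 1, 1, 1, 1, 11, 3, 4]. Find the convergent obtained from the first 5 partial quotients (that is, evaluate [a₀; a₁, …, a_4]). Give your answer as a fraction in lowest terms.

Start with 1.
1 + 1/(1/1) = 1 + 1/1 = 2/1
1 + 1/(2/1) = 1 + 1/2 = 3/2
1 + 1/(3/2) = 1 + 2/3 = 5/3
8 + 1/(5/3) = 8 + 3/5 = 43/5

43/5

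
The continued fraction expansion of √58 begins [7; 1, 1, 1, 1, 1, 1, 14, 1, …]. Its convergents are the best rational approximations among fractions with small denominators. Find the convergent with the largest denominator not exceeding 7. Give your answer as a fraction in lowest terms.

List convergents until the denominator exceeds the bound:
a_0 = 7: 7/1  (≤ bound)
a_1 = 1: 8/1  (≤ bound)
a_2 = 1: 15/2  (≤ bound)
a_3 = 1: 23/3  (≤ bound)
a_4 = 1: 38/5  (≤ bound)
a_5 = 1: 61/8  (> 7, stop)

38/5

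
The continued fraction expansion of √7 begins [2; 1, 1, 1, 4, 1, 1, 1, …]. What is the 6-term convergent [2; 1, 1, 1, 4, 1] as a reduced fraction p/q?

a_0 = 2: 2/1
a_1 = 1: 3/1
a_2 = 1: 5/2
a_3 = 1: 8/3
a_4 = 4: 37/14
a_5 = 1: 45/17

45/17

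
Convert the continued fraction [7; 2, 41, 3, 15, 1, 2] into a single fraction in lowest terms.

a_0 = 7: 7/1
a_1 = 2: 15/2
a_2 = 41: 622/83
a_3 = 3: 1881/251
a_4 = 15: 28837/3848
a_5 = 1: 30718/4099
a_6 = 2: 90273/12046

90273/12046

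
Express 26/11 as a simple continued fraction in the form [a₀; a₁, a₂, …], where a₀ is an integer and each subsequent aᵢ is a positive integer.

Repeatedly divide and take the remainder:
26 ÷ 11 → quotient 2, remainder 4
11 ÷ 4 → quotient 2, remainder 3
4 ÷ 3 → quotient 1, remainder 1
3 ÷ 1 → quotient 3, remainder 0

[2; 2, 1, 3]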